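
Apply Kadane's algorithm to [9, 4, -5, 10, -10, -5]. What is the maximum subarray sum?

Using Kadane's algorithm on [9, 4, -5, 10, -10, -5]:

Scanning through the array:
Position 1 (value 4): max_ending_here = 13, max_so_far = 13
Position 2 (value -5): max_ending_here = 8, max_so_far = 13
Position 3 (value 10): max_ending_here = 18, max_so_far = 18
Position 4 (value -10): max_ending_here = 8, max_so_far = 18
Position 5 (value -5): max_ending_here = 3, max_so_far = 18

Maximum subarray: [9, 4, -5, 10]
Maximum sum: 18

The maximum subarray is [9, 4, -5, 10] with sum 18. This subarray runs from index 0 to index 3.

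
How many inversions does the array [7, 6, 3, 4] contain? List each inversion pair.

Finding inversions in [7, 6, 3, 4]:

(0, 1): arr[0]=7 > arr[1]=6
(0, 2): arr[0]=7 > arr[2]=3
(0, 3): arr[0]=7 > arr[3]=4
(1, 2): arr[1]=6 > arr[2]=3
(1, 3): arr[1]=6 > arr[3]=4

Total inversions: 5

The array has 5 inversion(s): (0,1), (0,2), (0,3), (1,2), (1,3). Each pair (i,j) satisfies i < j and arr[i] > arr[j].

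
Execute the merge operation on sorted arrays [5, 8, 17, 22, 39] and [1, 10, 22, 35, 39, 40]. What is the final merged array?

Merging process:

Compare 5 vs 1: take 1 from right. Merged: [1]
Compare 5 vs 10: take 5 from left. Merged: [1, 5]
Compare 8 vs 10: take 8 from left. Merged: [1, 5, 8]
Compare 17 vs 10: take 10 from right. Merged: [1, 5, 8, 10]
Compare 17 vs 22: take 17 from left. Merged: [1, 5, 8, 10, 17]
Compare 22 vs 22: take 22 from left. Merged: [1, 5, 8, 10, 17, 22]
Compare 39 vs 22: take 22 from right. Merged: [1, 5, 8, 10, 17, 22, 22]
Compare 39 vs 35: take 35 from right. Merged: [1, 5, 8, 10, 17, 22, 22, 35]
Compare 39 vs 39: take 39 from left. Merged: [1, 5, 8, 10, 17, 22, 22, 35, 39]
Append remaining from right: [39, 40]. Merged: [1, 5, 8, 10, 17, 22, 22, 35, 39, 39, 40]

Final merged array: [1, 5, 8, 10, 17, 22, 22, 35, 39, 39, 40]
Total comparisons: 9

The merged array is [1, 5, 8, 10, 17, 22, 22, 35, 39, 39, 40], requiring 9 comparisons. The merge step runs in O(n) time where n is the total number of elements.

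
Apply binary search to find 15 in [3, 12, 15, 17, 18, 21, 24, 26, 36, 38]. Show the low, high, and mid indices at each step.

Binary search for 15 in [3, 12, 15, 17, 18, 21, 24, 26, 36, 38]:

lo=0, hi=9, mid=4, arr[mid]=18 -> 18 > 15, search left half
lo=0, hi=3, mid=1, arr[mid]=12 -> 12 < 15, search right half
lo=2, hi=3, mid=2, arr[mid]=15 -> Found target at index 2!

Binary search finds 15 at index 2 after 3 comparisons. The search repeatedly halves the search space by comparing with the middle element.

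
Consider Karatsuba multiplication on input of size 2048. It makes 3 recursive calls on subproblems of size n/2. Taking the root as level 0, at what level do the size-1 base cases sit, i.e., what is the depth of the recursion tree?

For divide and conquer with division factor 2:

Problem sizes at each level:
Level 0: 2048
Level 1: 1024
Level 2: 512
Level 3: 256
Level 4: 128
Level 5: 64
Level 6: 32
Level 7: 16
Level 8: 8
Level 9: 4
Level 10: 2
Level 11: 1

The root is level 0 and the size-1 base case is level 11 (the tree spans levels 0 through 11, i.e. 12 levels counting the root), so the depth is the number of divisions: log_2(2048) = 11

The recursion tree depth is log_2(2048) = 11. At each level, the problem size is divided by 2, so it takes 11 divisions to reduce to a base case of size 1. The algorithm makes 3 recursive calls at each level.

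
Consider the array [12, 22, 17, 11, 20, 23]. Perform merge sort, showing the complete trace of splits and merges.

Merge sort trace:

Split: [12, 22, 17, 11, 20, 23] -> [12, 22, 17] and [11, 20, 23]
  Split: [12, 22, 17] -> [12] and [22, 17]
    Split: [22, 17] -> [22] and [17]
    Merge: [22] + [17] -> [17, 22]
  Merge: [12] + [17, 22] -> [12, 17, 22]
  Split: [11, 20, 23] -> [11] and [20, 23]
    Split: [20, 23] -> [20] and [23]
    Merge: [20] + [23] -> [20, 23]
  Merge: [11] + [20, 23] -> [11, 20, 23]
Merge: [12, 17, 22] + [11, 20, 23] -> [11, 12, 17, 20, 22, 23]

Final sorted array: [11, 12, 17, 20, 22, 23]

The merge sort proceeds by recursively splitting the array and merging sorted halves.
After all merges, the sorted array is [11, 12, 17, 20, 22, 23].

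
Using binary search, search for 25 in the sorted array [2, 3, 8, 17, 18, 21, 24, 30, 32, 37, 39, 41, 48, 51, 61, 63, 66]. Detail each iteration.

Binary search for 25 in [2, 3, 8, 17, 18, 21, 24, 30, 32, 37, 39, 41, 48, 51, 61, 63, 66]:

lo=0, hi=16, mid=8, arr[mid]=32 -> 32 > 25, search left half
lo=0, hi=7, mid=3, arr[mid]=17 -> 17 < 25, search right half
lo=4, hi=7, mid=5, arr[mid]=21 -> 21 < 25, search right half
lo=6, hi=7, mid=6, arr[mid]=24 -> 24 < 25, search right half
lo=7, hi=7, mid=7, arr[mid]=30 -> 30 > 25, search left half
lo=7 > hi=6, target 25 not found

Binary search determines that 25 is not in the array after 5 comparisons. The search space was exhausted without finding the target.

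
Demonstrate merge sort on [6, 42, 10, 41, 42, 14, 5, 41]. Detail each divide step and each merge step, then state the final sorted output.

Merge sort trace:

Split: [6, 42, 10, 41, 42, 14, 5, 41] -> [6, 42, 10, 41] and [42, 14, 5, 41]
  Split: [6, 42, 10, 41] -> [6, 42] and [10, 41]
    Split: [6, 42] -> [6] and [42]
    Merge: [6] + [42] -> [6, 42]
    Split: [10, 41] -> [10] and [41]
    Merge: [10] + [41] -> [10, 41]
  Merge: [6, 42] + [10, 41] -> [6, 10, 41, 42]
  Split: [42, 14, 5, 41] -> [42, 14] and [5, 41]
    Split: [42, 14] -> [42] and [14]
    Merge: [42] + [14] -> [14, 42]
    Split: [5, 41] -> [5] and [41]
    Merge: [5] + [41] -> [5, 41]
  Merge: [14, 42] + [5, 41] -> [5, 14, 41, 42]
Merge: [6, 10, 41, 42] + [5, 14, 41, 42] -> [5, 6, 10, 14, 41, 41, 42, 42]

Final sorted array: [5, 6, 10, 14, 41, 41, 42, 42]

The merge sort proceeds by recursively splitting the array and merging sorted halves.
After all merges, the sorted array is [5, 6, 10, 14, 41, 41, 42, 42].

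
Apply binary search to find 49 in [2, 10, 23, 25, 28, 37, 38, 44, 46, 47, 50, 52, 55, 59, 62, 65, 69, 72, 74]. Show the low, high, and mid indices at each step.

Binary search for 49 in [2, 10, 23, 25, 28, 37, 38, 44, 46, 47, 50, 52, 55, 59, 62, 65, 69, 72, 74]:

lo=0, hi=18, mid=9, arr[mid]=47 -> 47 < 49, search right half
lo=10, hi=18, mid=14, arr[mid]=62 -> 62 > 49, search left half
lo=10, hi=13, mid=11, arr[mid]=52 -> 52 > 49, search left half
lo=10, hi=10, mid=10, arr[mid]=50 -> 50 > 49, search left half
lo=10 > hi=9, target 49 not found

Binary search determines that 49 is not in the array after 4 comparisons. The search space was exhausted without finding the target.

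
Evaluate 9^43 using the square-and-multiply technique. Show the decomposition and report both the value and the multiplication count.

Computing 9^43 by squaring (build up from 9^1; each line after the first costs one multiplication):

9^1 = 9
9^2 = (9^1)^2 = 9^2 = 81
9^4 = (9^2)^2 = 81^2 = 6561
9^5 = 9 * 9^4 = 9 * 6561 = 59049
9^10 = (9^5)^2 = 59049^2 = 3486784401
9^20 = (9^10)^2 = 3486784401^2 = 12157665459056928801
9^21 = 9 * 9^20 = 9 * 12157665459056928801 = 109418989131512359209
9^42 = (9^21)^2 = 109418989131512359209^2 = 11972515182562019788602740026717047105681
9^43 = 9 * 9^42 = 9 * 11972515182562019788602740026717047105681 = 107752636643058178097424660240453423951129

Result: 107752636643058178097424660240453423951129
Multiplications needed: 8 (8 lines after 9^1)

9^43 = 107752636643058178097424660240453423951129. Using exponentiation by squaring, this requires 8 multiplications. The key idea: if the exponent is even, square the half-power; if odd, multiply by the base once.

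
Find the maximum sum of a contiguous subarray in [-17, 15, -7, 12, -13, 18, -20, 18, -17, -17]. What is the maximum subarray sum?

Using Kadane's algorithm on [-17, 15, -7, 12, -13, 18, -20, 18, -17, -17]:

Scanning through the array:
Position 1 (value 15): max_ending_here = 15, max_so_far = 15
Position 2 (value -7): max_ending_here = 8, max_so_far = 15
Position 3 (value 12): max_ending_here = 20, max_so_far = 20
Position 4 (value -13): max_ending_here = 7, max_so_far = 20
Position 5 (value 18): max_ending_here = 25, max_so_far = 25
Position 6 (value -20): max_ending_here = 5, max_so_far = 25
Position 7 (value 18): max_ending_here = 23, max_so_far = 25
Position 8 (value -17): max_ending_here = 6, max_so_far = 25
Position 9 (value -17): max_ending_here = -11, max_so_far = 25

Maximum subarray: [15, -7, 12, -13, 18]
Maximum sum: 25

The maximum subarray is [15, -7, 12, -13, 18] with sum 25. This subarray runs from index 1 to index 5.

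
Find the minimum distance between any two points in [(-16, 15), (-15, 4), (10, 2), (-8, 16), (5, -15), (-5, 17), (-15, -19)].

Computing all pairwise distances among 7 points:

d((-16, 15), (-15, 4)) = 11.0454
d((-16, 15), (10, 2)) = 29.0689
d((-16, 15), (-8, 16)) = 8.0623
d((-16, 15), (5, -15)) = 36.6197
d((-16, 15), (-5, 17)) = 11.1803
d((-16, 15), (-15, -19)) = 34.0147
d((-15, 4), (10, 2)) = 25.0799
d((-15, 4), (-8, 16)) = 13.8924
d((-15, 4), (5, -15)) = 27.5862
d((-15, 4), (-5, 17)) = 16.4012
d((-15, 4), (-15, -19)) = 23.0
d((10, 2), (-8, 16)) = 22.8035
d((10, 2), (5, -15)) = 17.72
d((10, 2), (-5, 17)) = 21.2132
d((10, 2), (-15, -19)) = 32.6497
d((-8, 16), (5, -15)) = 33.6155
d((-8, 16), (-5, 17)) = 3.1623 <-- minimum
d((-8, 16), (-15, -19)) = 35.6931
d((5, -15), (-5, 17)) = 33.5261
d((5, -15), (-15, -19)) = 20.3961
d((-5, 17), (-15, -19)) = 37.3631

Closest pair: (-8, 16) and (-5, 17) with distance 3.1623

The closest pair is (-8, 16) and (-5, 17) with Euclidean distance 3.1623. For 7 points, brute-force pairwise comparison is shown above. For large n, the divide-and-conquer algorithm (sort by x, recurse on halves, check the dividing strip) achieves O(n log n).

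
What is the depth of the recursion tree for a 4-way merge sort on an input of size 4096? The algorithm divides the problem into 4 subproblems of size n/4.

For divide and conquer with division factor 4:

Problem sizes at each level:
Level 0: 4096
Level 1: 1024
Level 2: 256
Level 3: 64
Level 4: 16
Level 5: 4
Level 6: 1

The root is level 0 and the size-1 base case is level 6 (the tree spans levels 0 through 6, i.e. 7 levels counting the root), so the depth is the number of divisions: log_4(4096) = 6

The recursion tree depth is log_4(4096) = 6. At each level, the problem size is divided by 4, so it takes 6 divisions to reduce to a base case of size 1. The algorithm makes 4 recursive calls at each level.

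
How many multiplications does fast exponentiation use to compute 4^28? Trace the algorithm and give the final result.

Computing 4^28 by squaring (build up from 4^1; each line after the first costs one multiplication):

4^1 = 4
4^2 = (4^1)^2 = 4^2 = 16
4^3 = 4 * 4^2 = 4 * 16 = 64
4^6 = (4^3)^2 = 64^2 = 4096
4^7 = 4 * 4^6 = 4 * 4096 = 16384
4^14 = (4^7)^2 = 16384^2 = 268435456
4^28 = (4^14)^2 = 268435456^2 = 72057594037927936

Result: 72057594037927936
Multiplications needed: 6 (6 lines after 4^1)

4^28 = 72057594037927936. Using exponentiation by squaring, this requires 6 multiplications. The key idea: if the exponent is even, square the half-power; if odd, multiply by the base once.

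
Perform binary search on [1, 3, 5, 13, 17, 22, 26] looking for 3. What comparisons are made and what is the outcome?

Binary search for 3 in [1, 3, 5, 13, 17, 22, 26]:

lo=0, hi=6, mid=3, arr[mid]=13 -> 13 > 3, search left half
lo=0, hi=2, mid=1, arr[mid]=3 -> Found target at index 1!

Binary search finds 3 at index 1 after 2 comparisons. The search repeatedly halves the search space by comparing with the middle element.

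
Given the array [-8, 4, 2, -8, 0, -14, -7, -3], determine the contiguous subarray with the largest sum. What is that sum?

Using Kadane's algorithm on [-8, 4, 2, -8, 0, -14, -7, -3]:

Scanning through the array:
Position 1 (value 4): max_ending_here = 4, max_so_far = 4
Position 2 (value 2): max_ending_here = 6, max_so_far = 6
Position 3 (value -8): max_ending_here = -2, max_so_far = 6
Position 4 (value 0): max_ending_here = 0, max_so_far = 6
Position 5 (value -14): max_ending_here = -14, max_so_far = 6
Position 6 (value -7): max_ending_here = -7, max_so_far = 6
Position 7 (value -3): max_ending_here = -3, max_so_far = 6

Maximum subarray: [4, 2]
Maximum sum: 6

The maximum subarray is [4, 2] with sum 6. This subarray runs from index 1 to index 2.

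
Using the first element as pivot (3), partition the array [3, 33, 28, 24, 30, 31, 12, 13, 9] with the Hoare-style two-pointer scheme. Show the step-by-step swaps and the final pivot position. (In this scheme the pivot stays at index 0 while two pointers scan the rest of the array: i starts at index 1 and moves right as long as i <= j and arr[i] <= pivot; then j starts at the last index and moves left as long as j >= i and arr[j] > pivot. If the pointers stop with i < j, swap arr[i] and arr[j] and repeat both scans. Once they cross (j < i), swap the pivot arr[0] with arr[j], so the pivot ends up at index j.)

Hoare-style two-pointer partition with pivot = 3:

Initial array: [3, 33, 28, 24, 30, 31, 12, 13, 9]

Pointers start at i = 1, j = 8.
i ends at 1, j ends at 0: the pointers have crossed (j < i), so scanning stops.

j = 0, so swapping arr[0] with arr[j] leaves the pivot at position 0: [3, 33, 28, 24, 30, 31, 12, 13, 9]
Pivot position: 0

After partitioning with pivot 3, the array becomes [3, 33, 28, 24, 30, 31, 12, 13, 9]. The pivot is placed at index 0. All elements to the left of the pivot are <= 3, and all elements to the right are > 3.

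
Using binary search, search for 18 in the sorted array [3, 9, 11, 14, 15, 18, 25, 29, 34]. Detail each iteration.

Binary search for 18 in [3, 9, 11, 14, 15, 18, 25, 29, 34]:

lo=0, hi=8, mid=4, arr[mid]=15 -> 15 < 18, search right half
lo=5, hi=8, mid=6, arr[mid]=25 -> 25 > 18, search left half
lo=5, hi=5, mid=5, arr[mid]=18 -> Found target at index 5!

Binary search finds 18 at index 5 after 3 comparisons. The search repeatedly halves the search space by comparing with the middle element.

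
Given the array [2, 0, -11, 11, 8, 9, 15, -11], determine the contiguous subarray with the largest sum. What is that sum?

Using Kadane's algorithm on [2, 0, -11, 11, 8, 9, 15, -11]:

Scanning through the array:
Position 1 (value 0): max_ending_here = 2, max_so_far = 2
Position 2 (value -11): max_ending_here = -9, max_so_far = 2
Position 3 (value 11): max_ending_here = 11, max_so_far = 11
Position 4 (value 8): max_ending_here = 19, max_so_far = 19
Position 5 (value 9): max_ending_here = 28, max_so_far = 28
Position 6 (value 15): max_ending_here = 43, max_so_far = 43
Position 7 (value -11): max_ending_here = 32, max_so_far = 43

Maximum subarray: [11, 8, 9, 15]
Maximum sum: 43

The maximum subarray is [11, 8, 9, 15] with sum 43. This subarray runs from index 3 to index 6.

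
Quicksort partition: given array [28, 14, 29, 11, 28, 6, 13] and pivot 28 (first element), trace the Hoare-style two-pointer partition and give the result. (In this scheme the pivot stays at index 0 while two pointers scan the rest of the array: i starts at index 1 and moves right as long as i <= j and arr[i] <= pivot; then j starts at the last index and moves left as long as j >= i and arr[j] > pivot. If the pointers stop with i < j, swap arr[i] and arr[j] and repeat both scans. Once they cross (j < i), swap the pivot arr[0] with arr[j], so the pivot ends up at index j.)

Hoare-style two-pointer partition with pivot = 28:

Initial array: [28, 14, 29, 11, 28, 6, 13]

Pointers start at i = 1, j = 6.
i stops at index 2 (arr[2]=29 > 28), j stops at index 6 (arr[6]=13 <= 28): swap arr[2] and arr[6], array becomes [28, 14, 13, 11, 28, 6, 29]
i ends at 6, j ends at 5: the pointers have crossed (j < i), so scanning stops.

Swap pivot arr[0] with arr[5] to place pivot at position 5: [6, 14, 13, 11, 28, 28, 29]
Pivot position: 5

After partitioning with pivot 28, the array becomes [6, 14, 13, 11, 28, 28, 29]. The pivot is placed at index 5. All elements to the left of the pivot are <= 28, and all elements to the right are > 28.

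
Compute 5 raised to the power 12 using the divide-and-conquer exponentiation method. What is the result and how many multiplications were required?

Computing 5^12 by squaring (build up from 5^1; each line after the first costs one multiplication):

5^1 = 5
5^2 = (5^1)^2 = 5^2 = 25
5^3 = 5 * 5^2 = 5 * 25 = 125
5^6 = (5^3)^2 = 125^2 = 15625
5^12 = (5^6)^2 = 15625^2 = 244140625

Result: 244140625
Multiplications needed: 4 (4 lines after 5^1)

5^12 = 244140625. Using exponentiation by squaring, this requires 4 multiplications. The key idea: if the exponent is even, square the half-power; if odd, multiply by the base once.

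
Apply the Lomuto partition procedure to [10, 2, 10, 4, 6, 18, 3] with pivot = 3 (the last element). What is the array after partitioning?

Lomuto partition with pivot = 3:

Initial array: [10, 2, 10, 4, 6, 18, 3]

arr[0]=10 > 3: no swap
arr[1]=2 <= 3: swap with position 0, array becomes [2, 10, 10, 4, 6, 18, 3]
arr[2]=10 > 3: no swap
arr[3]=4 > 3: no swap
arr[4]=6 > 3: no swap
arr[5]=18 > 3: no swap

Place pivot at position 1: [2, 3, 10, 4, 6, 18, 10]
Pivot position: 1

After partitioning with pivot 3, the array becomes [2, 3, 10, 4, 6, 18, 10]. The pivot is placed at index 1. All elements to the left of the pivot are <= 3, and all elements to the right are > 3.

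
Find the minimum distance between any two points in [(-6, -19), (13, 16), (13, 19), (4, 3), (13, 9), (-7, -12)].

Computing all pairwise distances among 6 points:

d((-6, -19), (13, 16)) = 39.8246
d((-6, -19), (13, 19)) = 42.4853
d((-6, -19), (4, 3)) = 24.1661
d((-6, -19), (13, 9)) = 33.8378
d((-6, -19), (-7, -12)) = 7.0711
d((13, 16), (13, 19)) = 3.0 <-- minimum
d((13, 16), (4, 3)) = 15.8114
d((13, 16), (13, 9)) = 7.0
d((13, 16), (-7, -12)) = 34.4093
d((13, 19), (4, 3)) = 18.3576
d((13, 19), (13, 9)) = 10.0
d((13, 19), (-7, -12)) = 36.8917
d((4, 3), (13, 9)) = 10.8167
d((4, 3), (-7, -12)) = 18.6011
d((13, 9), (-7, -12)) = 29.0

Closest pair: (13, 16) and (13, 19) with distance 3.0

The closest pair is (13, 16) and (13, 19) with Euclidean distance 3.0. For 6 points, brute-force pairwise comparison is shown above. For large n, the divide-and-conquer algorithm (sort by x, recurse on halves, check the dividing strip) achieves O(n log n).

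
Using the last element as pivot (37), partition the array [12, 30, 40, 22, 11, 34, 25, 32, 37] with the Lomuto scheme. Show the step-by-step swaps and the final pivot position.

Lomuto partition with pivot = 37:

Initial array: [12, 30, 40, 22, 11, 34, 25, 32, 37]

arr[0]=12 <= 37: swap with position 0, array becomes [12, 30, 40, 22, 11, 34, 25, 32, 37]
arr[1]=30 <= 37: swap with position 1, array becomes [12, 30, 40, 22, 11, 34, 25, 32, 37]
arr[2]=40 > 37: no swap
arr[3]=22 <= 37: swap with position 2, array becomes [12, 30, 22, 40, 11, 34, 25, 32, 37]
arr[4]=11 <= 37: swap with position 3, array becomes [12, 30, 22, 11, 40, 34, 25, 32, 37]
arr[5]=34 <= 37: swap with position 4, array becomes [12, 30, 22, 11, 34, 40, 25, 32, 37]
arr[6]=25 <= 37: swap with position 5, array becomes [12, 30, 22, 11, 34, 25, 40, 32, 37]
arr[7]=32 <= 37: swap with position 6, array becomes [12, 30, 22, 11, 34, 25, 32, 40, 37]

Place pivot at position 7: [12, 30, 22, 11, 34, 25, 32, 37, 40]
Pivot position: 7

After partitioning with pivot 37, the array becomes [12, 30, 22, 11, 34, 25, 32, 37, 40]. The pivot is placed at index 7. All elements to the left of the pivot are <= 37, and all elements to the right are > 37.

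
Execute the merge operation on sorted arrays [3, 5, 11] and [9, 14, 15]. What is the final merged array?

Merging process:

Compare 3 vs 9: take 3 from left. Merged: [3]
Compare 5 vs 9: take 5 from left. Merged: [3, 5]
Compare 11 vs 9: take 9 from right. Merged: [3, 5, 9]
Compare 11 vs 14: take 11 from left. Merged: [3, 5, 9, 11]
Append remaining from right: [14, 15]. Merged: [3, 5, 9, 11, 14, 15]

Final merged array: [3, 5, 9, 11, 14, 15]
Total comparisons: 4

The merged array is [3, 5, 9, 11, 14, 15], requiring 4 comparisons. The merge step runs in O(n) time where n is the total number of elements.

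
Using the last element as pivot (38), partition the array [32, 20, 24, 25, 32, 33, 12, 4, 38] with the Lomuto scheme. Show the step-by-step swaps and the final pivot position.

Lomuto partition with pivot = 38:

Initial array: [32, 20, 24, 25, 32, 33, 12, 4, 38]

arr[0]=32 <= 38: swap with position 0, array becomes [32, 20, 24, 25, 32, 33, 12, 4, 38]
arr[1]=20 <= 38: swap with position 1, array becomes [32, 20, 24, 25, 32, 33, 12, 4, 38]
arr[2]=24 <= 38: swap with position 2, array becomes [32, 20, 24, 25, 32, 33, 12, 4, 38]
arr[3]=25 <= 38: swap with position 3, array becomes [32, 20, 24, 25, 32, 33, 12, 4, 38]
arr[4]=32 <= 38: swap with position 4, array becomes [32, 20, 24, 25, 32, 33, 12, 4, 38]
arr[5]=33 <= 38: swap with position 5, array becomes [32, 20, 24, 25, 32, 33, 12, 4, 38]
arr[6]=12 <= 38: swap with position 6, array becomes [32, 20, 24, 25, 32, 33, 12, 4, 38]
arr[7]=4 <= 38: swap with position 7, array becomes [32, 20, 24, 25, 32, 33, 12, 4, 38]

Place pivot at position 8: [32, 20, 24, 25, 32, 33, 12, 4, 38]
Pivot position: 8

After partitioning with pivot 38, the array becomes [32, 20, 24, 25, 32, 33, 12, 4, 38]. The pivot is placed at index 8. All elements to the left of the pivot are <= 38, and all elements to the right are > 38.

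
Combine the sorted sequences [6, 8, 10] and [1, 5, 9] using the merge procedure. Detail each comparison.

Merging process:

Compare 6 vs 1: take 1 from right. Merged: [1]
Compare 6 vs 5: take 5 from right. Merged: [1, 5]
Compare 6 vs 9: take 6 from left. Merged: [1, 5, 6]
Compare 8 vs 9: take 8 from left. Merged: [1, 5, 6, 8]
Compare 10 vs 9: take 9 from right. Merged: [1, 5, 6, 8, 9]
Append remaining from left: [10]. Merged: [1, 5, 6, 8, 9, 10]

Final merged array: [1, 5, 6, 8, 9, 10]
Total comparisons: 5

The merged array is [1, 5, 6, 8, 9, 10], requiring 5 comparisons. The merge step runs in O(n) time where n is the total number of elements.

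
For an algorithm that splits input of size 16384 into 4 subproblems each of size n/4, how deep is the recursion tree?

For divide and conquer with division factor 4:

Problem sizes at each level:
Level 0: 16384
Level 1: 4096
Level 2: 1024
Level 3: 256
Level 4: 64
Level 5: 16
Level 6: 4
Level 7: 1

The root is level 0 and the size-1 base case is level 7 (the tree spans levels 0 through 7, i.e. 8 levels counting the root), so the depth is the number of divisions: log_4(16384) = 7

The recursion tree depth is log_4(16384) = 7. At each level, the problem size is divided by 4, so it takes 7 divisions to reduce to a base case of size 1. The algorithm makes 4 recursive calls at each level.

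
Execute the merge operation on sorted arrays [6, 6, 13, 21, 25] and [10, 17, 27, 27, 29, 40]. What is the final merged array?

Merging process:

Compare 6 vs 10: take 6 from left. Merged: [6]
Compare 6 vs 10: take 6 from left. Merged: [6, 6]
Compare 13 vs 10: take 10 from right. Merged: [6, 6, 10]
Compare 13 vs 17: take 13 from left. Merged: [6, 6, 10, 13]
Compare 21 vs 17: take 17 from right. Merged: [6, 6, 10, 13, 17]
Compare 21 vs 27: take 21 from left. Merged: [6, 6, 10, 13, 17, 21]
Compare 25 vs 27: take 25 from left. Merged: [6, 6, 10, 13, 17, 21, 25]
Append remaining from right: [27, 27, 29, 40]. Merged: [6, 6, 10, 13, 17, 21, 25, 27, 27, 29, 40]

Final merged array: [6, 6, 10, 13, 17, 21, 25, 27, 27, 29, 40]
Total comparisons: 7

The merged array is [6, 6, 10, 13, 17, 21, 25, 27, 27, 29, 40], requiring 7 comparisons. The merge step runs in O(n) time where n is the total number of elements.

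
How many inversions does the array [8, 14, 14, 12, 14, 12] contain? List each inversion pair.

Finding inversions in [8, 14, 14, 12, 14, 12]:

(1, 3): arr[1]=14 > arr[3]=12
(1, 5): arr[1]=14 > arr[5]=12
(2, 3): arr[2]=14 > arr[3]=12
(2, 5): arr[2]=14 > arr[5]=12
(4, 5): arr[4]=14 > arr[5]=12

Total inversions: 5

The array has 5 inversion(s): (1,3), (1,5), (2,3), (2,5), (4,5). Each pair (i,j) satisfies i < j and arr[i] > arr[j].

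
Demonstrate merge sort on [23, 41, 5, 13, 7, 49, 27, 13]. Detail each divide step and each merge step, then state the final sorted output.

Merge sort trace:

Split: [23, 41, 5, 13, 7, 49, 27, 13] -> [23, 41, 5, 13] and [7, 49, 27, 13]
  Split: [23, 41, 5, 13] -> [23, 41] and [5, 13]
    Split: [23, 41] -> [23] and [41]
    Merge: [23] + [41] -> [23, 41]
    Split: [5, 13] -> [5] and [13]
    Merge: [5] + [13] -> [5, 13]
  Merge: [23, 41] + [5, 13] -> [5, 13, 23, 41]
  Split: [7, 49, 27, 13] -> [7, 49] and [27, 13]
    Split: [7, 49] -> [7] and [49]
    Merge: [7] + [49] -> [7, 49]
    Split: [27, 13] -> [27] and [13]
    Merge: [27] + [13] -> [13, 27]
  Merge: [7, 49] + [13, 27] -> [7, 13, 27, 49]
Merge: [5, 13, 23, 41] + [7, 13, 27, 49] -> [5, 7, 13, 13, 23, 27, 41, 49]

Final sorted array: [5, 7, 13, 13, 23, 27, 41, 49]

The merge sort proceeds by recursively splitting the array and merging sorted halves.
After all merges, the sorted array is [5, 7, 13, 13, 23, 27, 41, 49].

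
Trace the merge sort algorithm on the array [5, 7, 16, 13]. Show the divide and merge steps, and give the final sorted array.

Merge sort trace:

Split: [5, 7, 16, 13] -> [5, 7] and [16, 13]
  Split: [5, 7] -> [5] and [7]
  Merge: [5] + [7] -> [5, 7]
  Split: [16, 13] -> [16] and [13]
  Merge: [16] + [13] -> [13, 16]
Merge: [5, 7] + [13, 16] -> [5, 7, 13, 16]

Final sorted array: [5, 7, 13, 16]

The merge sort proceeds by recursively splitting the array and merging sorted halves.
After all merges, the sorted array is [5, 7, 13, 16].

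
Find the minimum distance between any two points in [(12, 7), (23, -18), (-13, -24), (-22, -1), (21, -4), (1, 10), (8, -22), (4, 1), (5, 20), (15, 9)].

Computing all pairwise distances among 10 points:

d((12, 7), (23, -18)) = 27.313
d((12, 7), (-13, -24)) = 39.8246
d((12, 7), (-22, -1)) = 34.9285
d((12, 7), (21, -4)) = 14.2127
d((12, 7), (1, 10)) = 11.4018
d((12, 7), (8, -22)) = 29.2746
d((12, 7), (4, 1)) = 10.0
d((12, 7), (5, 20)) = 14.7648
d((12, 7), (15, 9)) = 3.6056 <-- minimum
d((23, -18), (-13, -24)) = 36.4966
d((23, -18), (-22, -1)) = 48.1041
d((23, -18), (21, -4)) = 14.1421
d((23, -18), (1, 10)) = 35.609
d((23, -18), (8, -22)) = 15.5242
d((23, -18), (4, 1)) = 26.8701
d((23, -18), (5, 20)) = 42.0476
d((23, -18), (15, 9)) = 28.1603
d((-13, -24), (-22, -1)) = 24.6982
d((-13, -24), (21, -4)) = 39.4462
d((-13, -24), (1, 10)) = 36.7696
d((-13, -24), (8, -22)) = 21.095
d((-13, -24), (4, 1)) = 30.2324
d((-13, -24), (5, 20)) = 47.5395
d((-13, -24), (15, 9)) = 43.2782
d((-22, -1), (21, -4)) = 43.1045
d((-22, -1), (1, 10)) = 25.4951
d((-22, -1), (8, -22)) = 36.6197
d((-22, -1), (4, 1)) = 26.0768
d((-22, -1), (5, 20)) = 34.2053
d((-22, -1), (15, 9)) = 38.3275
d((21, -4), (1, 10)) = 24.4131
d((21, -4), (8, -22)) = 22.2036
d((21, -4), (4, 1)) = 17.72
d((21, -4), (5, 20)) = 28.8444
d((21, -4), (15, 9)) = 14.3178
d((1, 10), (8, -22)) = 32.7567
d((1, 10), (4, 1)) = 9.4868
d((1, 10), (5, 20)) = 10.7703
d((1, 10), (15, 9)) = 14.0357
d((8, -22), (4, 1)) = 23.3452
d((8, -22), (5, 20)) = 42.107
d((8, -22), (15, 9)) = 31.7805
d((4, 1), (5, 20)) = 19.0263
d((4, 1), (15, 9)) = 13.6015
d((5, 20), (15, 9)) = 14.8661

Closest pair: (12, 7) and (15, 9) with distance 3.6056

The closest pair is (12, 7) and (15, 9) with Euclidean distance 3.6056. For 10 points, brute-force pairwise comparison is shown above. For large n, the divide-and-conquer algorithm (sort by x, recurse on halves, check the dividing strip) achieves O(n log n).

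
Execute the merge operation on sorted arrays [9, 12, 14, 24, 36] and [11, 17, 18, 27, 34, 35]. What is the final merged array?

Merging process:

Compare 9 vs 11: take 9 from left. Merged: [9]
Compare 12 vs 11: take 11 from right. Merged: [9, 11]
Compare 12 vs 17: take 12 from left. Merged: [9, 11, 12]
Compare 14 vs 17: take 14 from left. Merged: [9, 11, 12, 14]
Compare 24 vs 17: take 17 from right. Merged: [9, 11, 12, 14, 17]
Compare 24 vs 18: take 18 from right. Merged: [9, 11, 12, 14, 17, 18]
Compare 24 vs 27: take 24 from left. Merged: [9, 11, 12, 14, 17, 18, 24]
Compare 36 vs 27: take 27 from right. Merged: [9, 11, 12, 14, 17, 18, 24, 27]
Compare 36 vs 34: take 34 from right. Merged: [9, 11, 12, 14, 17, 18, 24, 27, 34]
Compare 36 vs 35: take 35 from right. Merged: [9, 11, 12, 14, 17, 18, 24, 27, 34, 35]
Append remaining from left: [36]. Merged: [9, 11, 12, 14, 17, 18, 24, 27, 34, 35, 36]

Final merged array: [9, 11, 12, 14, 17, 18, 24, 27, 34, 35, 36]
Total comparisons: 10

The merged array is [9, 11, 12, 14, 17, 18, 24, 27, 34, 35, 36], requiring 10 comparisons. The merge step runs in O(n) time where n is the total number of elements.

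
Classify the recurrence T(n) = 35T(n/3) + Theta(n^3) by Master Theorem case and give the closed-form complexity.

Master Theorem for T(n) = 35T(n/3) + O(n^3):

a = 35, b = 3, c = 3
log_b(a) = log_3(35) = 3.2362

Case 1: c = 3 < log_3(35) = 3.2362
T(n) = O(n^(log_3 35))

For T(n) = 35T(n/3) + O(n^3): log_3(35) = 3.2362. This is Case 1 of the Master Theorem (c < log_b(a), work dominated by leaves), giving O(n^(log_3 35)).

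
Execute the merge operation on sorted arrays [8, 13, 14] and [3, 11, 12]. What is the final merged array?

Merging process:

Compare 8 vs 3: take 3 from right. Merged: [3]
Compare 8 vs 11: take 8 from left. Merged: [3, 8]
Compare 13 vs 11: take 11 from right. Merged: [3, 8, 11]
Compare 13 vs 12: take 12 from right. Merged: [3, 8, 11, 12]
Append remaining from left: [13, 14]. Merged: [3, 8, 11, 12, 13, 14]

Final merged array: [3, 8, 11, 12, 13, 14]
Total comparisons: 4

The merged array is [3, 8, 11, 12, 13, 14], requiring 4 comparisons. The merge step runs in O(n) time where n is the total number of elements.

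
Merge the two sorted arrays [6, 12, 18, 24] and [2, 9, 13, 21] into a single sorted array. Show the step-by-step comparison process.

Merging process:

Compare 6 vs 2: take 2 from right. Merged: [2]
Compare 6 vs 9: take 6 from left. Merged: [2, 6]
Compare 12 vs 9: take 9 from right. Merged: [2, 6, 9]
Compare 12 vs 13: take 12 from left. Merged: [2, 6, 9, 12]
Compare 18 vs 13: take 13 from right. Merged: [2, 6, 9, 12, 13]
Compare 18 vs 21: take 18 from left. Merged: [2, 6, 9, 12, 13, 18]
Compare 24 vs 21: take 21 from right. Merged: [2, 6, 9, 12, 13, 18, 21]
Append remaining from left: [24]. Merged: [2, 6, 9, 12, 13, 18, 21, 24]

Final merged array: [2, 6, 9, 12, 13, 18, 21, 24]
Total comparisons: 7

The merged array is [2, 6, 9, 12, 13, 18, 21, 24], requiring 7 comparisons. The merge step runs in O(n) time where n is the total number of elements.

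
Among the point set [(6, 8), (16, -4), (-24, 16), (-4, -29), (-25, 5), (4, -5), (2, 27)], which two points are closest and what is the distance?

Computing all pairwise distances among 7 points:

d((6, 8), (16, -4)) = 15.6205
d((6, 8), (-24, 16)) = 31.0483
d((6, 8), (-4, -29)) = 38.3275
d((6, 8), (-25, 5)) = 31.1448
d((6, 8), (4, -5)) = 13.1529
d((6, 8), (2, 27)) = 19.4165
d((16, -4), (-24, 16)) = 44.7214
d((16, -4), (-4, -29)) = 32.0156
d((16, -4), (-25, 5)) = 41.9762
d((16, -4), (4, -5)) = 12.0416
d((16, -4), (2, 27)) = 34.0147
d((-24, 16), (-4, -29)) = 49.2443
d((-24, 16), (-25, 5)) = 11.0454 <-- minimum
d((-24, 16), (4, -5)) = 35.0
d((-24, 16), (2, 27)) = 28.2312
d((-4, -29), (-25, 5)) = 39.9625
d((-4, -29), (4, -5)) = 25.2982
d((-4, -29), (2, 27)) = 56.3205
d((-25, 5), (4, -5)) = 30.6757
d((-25, 5), (2, 27)) = 34.8281
d((4, -5), (2, 27)) = 32.0624

Closest pair: (-24, 16) and (-25, 5) with distance 11.0454

The closest pair is (-24, 16) and (-25, 5) with Euclidean distance 11.0454. For 7 points, brute-force pairwise comparison is shown above. For large n, the divide-and-conquer algorithm (sort by x, recurse on halves, check the dividing strip) achieves O(n log n).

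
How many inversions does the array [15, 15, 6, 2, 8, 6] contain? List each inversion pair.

Finding inversions in [15, 15, 6, 2, 8, 6]:

(0, 2): arr[0]=15 > arr[2]=6
(0, 3): arr[0]=15 > arr[3]=2
(0, 4): arr[0]=15 > arr[4]=8
(0, 5): arr[0]=15 > arr[5]=6
(1, 2): arr[1]=15 > arr[2]=6
(1, 3): arr[1]=15 > arr[3]=2
(1, 4): arr[1]=15 > arr[4]=8
(1, 5): arr[1]=15 > arr[5]=6
(2, 3): arr[2]=6 > arr[3]=2
(4, 5): arr[4]=8 > arr[5]=6

Total inversions: 10

The array has 10 inversion(s): (0,2), (0,3), (0,4), (0,5), (1,2), (1,3), (1,4), (1,5), (2,3), (4,5). Each pair (i,j) satisfies i < j and arr[i] > arr[j].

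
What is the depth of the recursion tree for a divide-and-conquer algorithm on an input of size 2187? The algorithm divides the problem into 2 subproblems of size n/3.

For divide and conquer with division factor 3:

Problem sizes at each level:
Level 0: 2187
Level 1: 729
Level 2: 243
Level 3: 81
Level 4: 27
Level 5: 9
Level 6: 3
Level 7: 1

The root is level 0 and the size-1 base case is level 7 (the tree spans levels 0 through 7, i.e. 8 levels counting the root), so the depth is the number of divisions: log_3(2187) = 7

The recursion tree depth is log_3(2187) = 7. At each level, the problem size is divided by 3, so it takes 7 divisions to reduce to a base case of size 1. The algorithm makes 2 recursive calls at each level.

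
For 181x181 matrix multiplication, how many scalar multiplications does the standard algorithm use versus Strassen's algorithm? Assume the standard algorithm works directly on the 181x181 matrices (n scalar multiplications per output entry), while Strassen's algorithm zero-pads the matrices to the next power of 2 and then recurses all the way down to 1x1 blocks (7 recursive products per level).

Matrix multiplication for 181x181 matrices:

Strassen's algorithm requires power-of-2 dimensions. Pad 181x181 to 256x256 (next power of 2).

Standard algorithm: 181^3 = 5929741 multiplications
Strassen's algorithm: 7^(log2(256)) = 7^8 = 5764801 multiplications
Savings: 5929741 - 5764801 = 164940 multiplications

Standard: 5929741 multiplications (181^3). Strassen: 5764801 multiplications (7^8, after padding to 256x256). Strassen reduces 8 recursive multiplications to 7 at each level.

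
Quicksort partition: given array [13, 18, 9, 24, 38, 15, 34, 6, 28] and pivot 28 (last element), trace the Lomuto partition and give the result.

Lomuto partition with pivot = 28:

Initial array: [13, 18, 9, 24, 38, 15, 34, 6, 28]

arr[0]=13 <= 28: swap with position 0, array becomes [13, 18, 9, 24, 38, 15, 34, 6, 28]
arr[1]=18 <= 28: swap with position 1, array becomes [13, 18, 9, 24, 38, 15, 34, 6, 28]
arr[2]=9 <= 28: swap with position 2, array becomes [13, 18, 9, 24, 38, 15, 34, 6, 28]
arr[3]=24 <= 28: swap with position 3, array becomes [13, 18, 9, 24, 38, 15, 34, 6, 28]
arr[4]=38 > 28: no swap
arr[5]=15 <= 28: swap with position 4, array becomes [13, 18, 9, 24, 15, 38, 34, 6, 28]
arr[6]=34 > 28: no swap
arr[7]=6 <= 28: swap with position 5, array becomes [13, 18, 9, 24, 15, 6, 34, 38, 28]

Place pivot at position 6: [13, 18, 9, 24, 15, 6, 28, 38, 34]
Pivot position: 6

After partitioning with pivot 28, the array becomes [13, 18, 9, 24, 15, 6, 28, 38, 34]. The pivot is placed at index 6. All elements to the left of the pivot are <= 28, and all elements to the right are > 28.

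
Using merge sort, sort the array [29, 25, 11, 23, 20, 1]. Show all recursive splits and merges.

Merge sort trace:

Split: [29, 25, 11, 23, 20, 1] -> [29, 25, 11] and [23, 20, 1]
  Split: [29, 25, 11] -> [29] and [25, 11]
    Split: [25, 11] -> [25] and [11]
    Merge: [25] + [11] -> [11, 25]
  Merge: [29] + [11, 25] -> [11, 25, 29]
  Split: [23, 20, 1] -> [23] and [20, 1]
    Split: [20, 1] -> [20] and [1]
    Merge: [20] + [1] -> [1, 20]
  Merge: [23] + [1, 20] -> [1, 20, 23]
Merge: [11, 25, 29] + [1, 20, 23] -> [1, 11, 20, 23, 25, 29]

Final sorted array: [1, 11, 20, 23, 25, 29]

The merge sort proceeds by recursively splitting the array and merging sorted halves.
After all merges, the sorted array is [1, 11, 20, 23, 25, 29].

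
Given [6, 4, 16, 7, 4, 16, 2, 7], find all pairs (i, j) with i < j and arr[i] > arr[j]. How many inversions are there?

Finding inversions in [6, 4, 16, 7, 4, 16, 2, 7]:

(0, 1): arr[0]=6 > arr[1]=4
(0, 4): arr[0]=6 > arr[4]=4
(0, 6): arr[0]=6 > arr[6]=2
(1, 6): arr[1]=4 > arr[6]=2
(2, 3): arr[2]=16 > arr[3]=7
(2, 4): arr[2]=16 > arr[4]=4
(2, 6): arr[2]=16 > arr[6]=2
(2, 7): arr[2]=16 > arr[7]=7
(3, 4): arr[3]=7 > arr[4]=4
(3, 6): arr[3]=7 > arr[6]=2
(4, 6): arr[4]=4 > arr[6]=2
(5, 6): arr[5]=16 > arr[6]=2
(5, 7): arr[5]=16 > arr[7]=7

Total inversions: 13

The array has 13 inversion(s): (0,1), (0,4), (0,6), (1,6), (2,3), (2,4), (2,6), (2,7), (3,4), (3,6), (4,6), (5,6), (5,7). Each pair (i,j) satisfies i < j and arr[i] > arr[j].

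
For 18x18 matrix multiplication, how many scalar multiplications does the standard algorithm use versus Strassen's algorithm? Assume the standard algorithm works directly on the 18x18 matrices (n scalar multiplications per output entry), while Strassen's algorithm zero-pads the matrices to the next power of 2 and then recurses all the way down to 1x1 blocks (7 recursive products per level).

Matrix multiplication for 18x18 matrices:

Strassen's algorithm requires power-of-2 dimensions. Pad 18x18 to 32x32 (next power of 2).

Standard algorithm: 18^3 = 5832 multiplications
Strassen's algorithm: 7^(log2(32)) = 7^5 = 16807 multiplications
Difference: 5832 - 16807 = -10975 (Strassen uses MORE here due to padding overhead — for small or just-over-power-of-2 n, padding can outweigh the per-level savings)

Standard: 5832 multiplications (18^3). Strassen: 16807 multiplications (7^5, after padding to 32x32). Strassen reduces 8 recursive multiplications to 7 at each level.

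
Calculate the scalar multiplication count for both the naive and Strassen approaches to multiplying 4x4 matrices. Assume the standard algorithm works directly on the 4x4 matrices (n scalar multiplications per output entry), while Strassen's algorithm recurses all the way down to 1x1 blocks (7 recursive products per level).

Matrix multiplication for 4x4 matrices:

Standard algorithm: 4^3 = 64 multiplications
Strassen's algorithm: 7^(log2(4)) = 7^2 = 49 multiplications
Savings: 64 - 49 = 15 multiplications

Standard: 64 multiplications (4^3). Strassen: 49 multiplications (7^2). Strassen reduces 8 recursive multiplications to 7 at each level.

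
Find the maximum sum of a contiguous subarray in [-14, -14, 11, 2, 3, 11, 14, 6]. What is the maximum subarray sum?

Using Kadane's algorithm on [-14, -14, 11, 2, 3, 11, 14, 6]:

Scanning through the array:
Position 1 (value -14): max_ending_here = -14, max_so_far = -14
Position 2 (value 11): max_ending_here = 11, max_so_far = 11
Position 3 (value 2): max_ending_here = 13, max_so_far = 13
Position 4 (value 3): max_ending_here = 16, max_so_far = 16
Position 5 (value 11): max_ending_here = 27, max_so_far = 27
Position 6 (value 14): max_ending_here = 41, max_so_far = 41
Position 7 (value 6): max_ending_here = 47, max_so_far = 47

Maximum subarray: [11, 2, 3, 11, 14, 6]
Maximum sum: 47

The maximum subarray is [11, 2, 3, 11, 14, 6] with sum 47. This subarray runs from index 2 to index 7.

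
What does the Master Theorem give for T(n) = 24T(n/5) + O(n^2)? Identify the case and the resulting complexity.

Master Theorem for T(n) = 24T(n/5) + O(n^2):

a = 24, b = 5, c = 2
log_b(a) = log_5(24) = 1.9746

Case 3: c = 2 > log_5(24) = 1.9746
T(n) = O(n^2) = O(n^2)

For T(n) = 24T(n/5) + O(n^2): log_5(24) = 1.9746. This is Case 3 of the Master Theorem (c > log_b(a), work dominated by root), giving O(n^2).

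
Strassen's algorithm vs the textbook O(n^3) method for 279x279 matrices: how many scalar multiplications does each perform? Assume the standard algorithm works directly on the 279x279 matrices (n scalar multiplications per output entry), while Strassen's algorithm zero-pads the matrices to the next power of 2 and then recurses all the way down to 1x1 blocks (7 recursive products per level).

Matrix multiplication for 279x279 matrices:

Strassen's algorithm requires power-of-2 dimensions. Pad 279x279 to 512x512 (next power of 2).

Standard algorithm: 279^3 = 21717639 multiplications
Strassen's algorithm: 7^(log2(512)) = 7^9 = 40353607 multiplications
Difference: 21717639 - 40353607 = -18635968 (Strassen uses MORE here due to padding overhead — for small or just-over-power-of-2 n, padding can outweigh the per-level savings)

Standard: 21717639 multiplications (279^3). Strassen: 40353607 multiplications (7^9, after padding to 512x512). Strassen reduces 8 recursive multiplications to 7 at each level.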